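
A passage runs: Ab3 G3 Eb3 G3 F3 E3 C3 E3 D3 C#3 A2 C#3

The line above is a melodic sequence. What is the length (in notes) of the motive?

Try groups of 4 (3 cells in 12 notes):
Ab3 G3 Eb3 G3 | F3 E3 C3 E3 | D3 C#3 A2 C#3
Every group is a transposition down a 3rd of the one before; no shorter unit works.

4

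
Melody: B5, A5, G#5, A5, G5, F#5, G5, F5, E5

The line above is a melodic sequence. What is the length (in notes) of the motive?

3

There are 9 notes; a 3-note unit gives 3 cells:
B5 A5 G#5 | A5 G5 F#5 | G5 F5 E5
Every group is a transposition down a 2nd of the one before; no shorter unit works.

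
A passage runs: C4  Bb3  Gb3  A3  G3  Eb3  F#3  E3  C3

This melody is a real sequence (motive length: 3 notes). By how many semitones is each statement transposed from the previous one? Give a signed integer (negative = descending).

-3

Taking 3-note groups, the heads are C4, A3, F#3: the pattern moves down a 3rd.
Counting half-steps from C4 to A3: -3.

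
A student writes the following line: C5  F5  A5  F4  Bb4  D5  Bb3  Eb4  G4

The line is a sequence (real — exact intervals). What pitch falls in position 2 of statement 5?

With 3-note cells, note 2 of each statement runs F5, Bb4, Eb4.
Each moves down a 5th. Continuing: Ab3 → Db3.

Db3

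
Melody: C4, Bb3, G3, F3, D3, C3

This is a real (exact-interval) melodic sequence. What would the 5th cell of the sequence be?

Unit = 2 notes; the statements start on C4, G3, D3, moving down a 4th each time.
Continuing the starts: A2 → E2.
So cell 5 is E2 D2.

E2 D2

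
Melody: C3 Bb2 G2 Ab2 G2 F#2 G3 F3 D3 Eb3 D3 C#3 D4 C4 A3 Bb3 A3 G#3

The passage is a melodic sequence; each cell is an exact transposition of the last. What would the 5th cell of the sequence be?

With a 6-note motive the entries are C3, G3, D4, each up a 5th from the previous.
Carrying on: A4 → E5.
From E5 the exact shape gives E5 D5 B4 C5 B4 A#4.

E5 D5 B4 C5 B4 A#4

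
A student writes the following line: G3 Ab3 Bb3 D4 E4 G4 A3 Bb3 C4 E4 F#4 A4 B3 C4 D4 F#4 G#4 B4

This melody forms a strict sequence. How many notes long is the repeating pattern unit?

Try groups of 6 (3 cells in 18 notes):
G3 Ab3 Bb3 D4 E4 G4 | A3 Bb3 C4 E4 F#4 A4 | B3 C4 D4 F#4 G#4 B4
Each cell is the previous one up a 2nd — so the unit is 6 notes.

6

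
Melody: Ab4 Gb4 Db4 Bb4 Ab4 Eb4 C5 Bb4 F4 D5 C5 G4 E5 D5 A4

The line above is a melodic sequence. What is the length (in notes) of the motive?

Try groups of 3 (5 cells in 15 notes):
Ab4 Gb4 Db4 | Bb4 Ab4 Eb4 | C5 Bb4 F4 | D5 C5 G4 | E5 D5 A4
That's a consistent up a 2nd shift per cell, and no other grouping gives one.

3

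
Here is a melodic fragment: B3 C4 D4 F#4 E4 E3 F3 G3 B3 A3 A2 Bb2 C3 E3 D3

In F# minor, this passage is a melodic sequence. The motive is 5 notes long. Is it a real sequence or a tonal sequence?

Each cell has the same semitone pattern (1, 2, 4, -2) — intervals are preserved exactly.
And C4 lies outside F# minor, so the sequence is real rather than tonal.

real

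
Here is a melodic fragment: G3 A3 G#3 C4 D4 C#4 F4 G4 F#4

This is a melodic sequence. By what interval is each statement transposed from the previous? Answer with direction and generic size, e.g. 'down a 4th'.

up a 4th

Taking 3-note groups, the heads are G3, C4, F4: the pattern moves up a 4th.
From G3 to C4: up a 4th.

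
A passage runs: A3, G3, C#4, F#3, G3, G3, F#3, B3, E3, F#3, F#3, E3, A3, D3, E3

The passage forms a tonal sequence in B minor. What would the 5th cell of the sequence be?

Taking 5-note groups, the heads are A3, G3, F#3: the pattern moves down a 2nd.
Continuing the starts: E3 → D3.
From D3 the diatonic shape gives D3 C#3 F#3 B2 C#3.

D3 C#3 F#3 B2 C#3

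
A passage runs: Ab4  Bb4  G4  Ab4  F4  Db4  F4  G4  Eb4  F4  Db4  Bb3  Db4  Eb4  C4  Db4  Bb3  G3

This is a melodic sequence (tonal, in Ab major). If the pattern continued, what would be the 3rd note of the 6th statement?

Db3

The unit is 6 notes. Position-3 pitches of the 3 shown cells: G4, Eb4, C4.
Carrying that down a 3rd forward: Ab3 → F3 → Db3.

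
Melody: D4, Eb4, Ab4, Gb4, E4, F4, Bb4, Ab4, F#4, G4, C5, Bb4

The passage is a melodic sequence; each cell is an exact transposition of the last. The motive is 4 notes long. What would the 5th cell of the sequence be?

A#4 B4 E5 D5

Taking 4-note groups, the heads are D4, E4, F#4: the pattern moves up a 2nd.
Carrying on: G#4 → A#4.
So cell 5 is A#4 B4 E5 D5.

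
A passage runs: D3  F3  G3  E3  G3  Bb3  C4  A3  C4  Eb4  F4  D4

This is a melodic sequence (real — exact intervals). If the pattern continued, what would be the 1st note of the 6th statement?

With 4-note cells, note 1 of each statement runs D3, G3, C4.
Carrying that up a 4th forward: F4 → Bb4 → Eb5.

Eb5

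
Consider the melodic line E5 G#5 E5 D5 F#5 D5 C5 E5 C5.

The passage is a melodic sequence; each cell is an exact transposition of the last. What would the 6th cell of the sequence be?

Gb4 Bb4 Gb4

Unit = 3 notes; the statements start on E5, D5, C5, moving down a 2nd each time.
Carrying on: Bb4 → Ab4 → Gb4.
From Gb4 the exact shape gives Gb4 Bb4 Gb4.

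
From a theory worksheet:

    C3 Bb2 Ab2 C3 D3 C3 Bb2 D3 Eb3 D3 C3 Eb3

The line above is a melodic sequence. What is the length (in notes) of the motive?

12 notes total. Splitting into 3 groups of 4:
C3 Bb2 Ab2 C3 | D3 C3 Bb2 D3 | Eb3 D3 C3 Eb3
Every group is a transposition up a 2nd of the one before; no shorter unit works.

4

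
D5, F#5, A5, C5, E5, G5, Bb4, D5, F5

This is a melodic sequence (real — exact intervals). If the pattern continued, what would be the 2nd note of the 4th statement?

Grouping in 3s, the 2nd note of each cell is F#5, E5, D5.
From D5, down a 2nd gives C5.

C5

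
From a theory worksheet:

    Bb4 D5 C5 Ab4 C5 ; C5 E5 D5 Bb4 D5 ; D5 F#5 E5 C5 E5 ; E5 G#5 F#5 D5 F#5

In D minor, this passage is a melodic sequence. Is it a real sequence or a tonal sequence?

Each cell has the same semitone pattern (4, -2, -4, 4) — intervals are preserved exactly.
And Ab4 lies outside D minor, so the sequence is real rather than tonal.

real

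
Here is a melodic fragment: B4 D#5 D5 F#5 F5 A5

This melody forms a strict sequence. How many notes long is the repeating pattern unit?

Try groups of 2 (3 cells in 6 notes):
B4 D#5 | D5 F#5 | F5 A5
That's a consistent up a 3rd shift per cell, and no other grouping gives one.

2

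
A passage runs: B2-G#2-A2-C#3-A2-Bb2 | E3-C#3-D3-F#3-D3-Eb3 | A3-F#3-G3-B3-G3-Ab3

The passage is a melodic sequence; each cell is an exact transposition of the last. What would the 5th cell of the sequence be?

G4 E4 F4 A4 F4 Gb4

With a 6-note motive the entries are B2, E3, A3, each up a 4th from the previous.
Carrying on: D4 → G4.
Statement 5 starts on G4 and keeps the same exact contour: G4 E4 F4 A4 F4 Gb4.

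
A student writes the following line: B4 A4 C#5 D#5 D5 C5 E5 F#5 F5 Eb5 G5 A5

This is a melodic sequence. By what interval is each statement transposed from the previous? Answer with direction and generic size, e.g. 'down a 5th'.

Taking 4-note groups, the heads are B4, D5, F5: the pattern moves up a 3rd.
B4 to D5 is up a 3rd.

up a 3rd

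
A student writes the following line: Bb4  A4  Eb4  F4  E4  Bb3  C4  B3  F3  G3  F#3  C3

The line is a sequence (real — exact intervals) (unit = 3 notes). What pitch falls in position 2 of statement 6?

G#2

With 3-note cells, note 2 of each statement runs A4, E4, B3, F#3.
Extending down a 4th: C#3 → G#2.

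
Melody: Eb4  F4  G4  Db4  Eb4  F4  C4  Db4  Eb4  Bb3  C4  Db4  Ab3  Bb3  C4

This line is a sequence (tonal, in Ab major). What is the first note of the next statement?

G3

Taking 3-note groups, the heads are Eb4, Db4, C4, Bb3, Ab3: the pattern moves down a 2nd.
One more step down a 2nd gives G3.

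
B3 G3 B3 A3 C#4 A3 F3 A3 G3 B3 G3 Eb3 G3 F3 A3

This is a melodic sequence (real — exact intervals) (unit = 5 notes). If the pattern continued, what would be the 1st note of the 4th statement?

Grouping in 5s, the 1st note of each cell is B3, A3, G3.
One more down a 2nd gives F3.

F3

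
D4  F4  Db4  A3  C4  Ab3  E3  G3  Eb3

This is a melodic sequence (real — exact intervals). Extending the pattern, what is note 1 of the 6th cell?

C#2

The unit is 3 notes. Position-1 pitches of the 3 shown cells: D4, A3, E3.
Each moves down a 4th. Continuing: B2 → F#2 → C#2.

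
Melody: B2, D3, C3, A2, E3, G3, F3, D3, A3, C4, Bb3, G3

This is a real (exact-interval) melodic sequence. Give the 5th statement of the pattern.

G4 Bb4 Ab4 F4

With a 4-note motive the entries are B2, E3, A3, each up a 4th from the previous.
Extending up a 4th: D4 → G4.
From G4 the exact shape gives G4 Bb4 Ab4 F4.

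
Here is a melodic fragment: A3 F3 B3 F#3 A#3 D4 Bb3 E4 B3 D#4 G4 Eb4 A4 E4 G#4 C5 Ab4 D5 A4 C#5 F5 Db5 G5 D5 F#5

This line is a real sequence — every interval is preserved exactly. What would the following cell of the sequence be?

Bb5 Gb5 C6 G5 B5

Unit = 5 notes; the statements start on A3, D4, G4, C5, F5, moving up a 4th each time.
So cell 6 is Bb5 Gb5 C6 G5 B5.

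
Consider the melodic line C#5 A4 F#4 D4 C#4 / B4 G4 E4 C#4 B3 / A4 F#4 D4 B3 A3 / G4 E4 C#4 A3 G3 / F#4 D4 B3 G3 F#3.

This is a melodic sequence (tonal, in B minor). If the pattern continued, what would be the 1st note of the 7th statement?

Grouping in 5s, the 1st note of each cell is C#5, B4, A4, G4, F#4.
Carrying that down a 2nd forward: E4 → D4.

D4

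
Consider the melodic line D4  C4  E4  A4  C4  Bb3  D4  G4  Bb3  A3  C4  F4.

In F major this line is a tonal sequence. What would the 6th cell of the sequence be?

F3 E3 G3 C4

Taking 4-note groups, the heads are D4, C4, Bb3: the pattern moves down a 2nd.
Extending down a 2nd: A3 → G3 → F3.
From F3 the diatonic shape gives F3 E3 G3 C4.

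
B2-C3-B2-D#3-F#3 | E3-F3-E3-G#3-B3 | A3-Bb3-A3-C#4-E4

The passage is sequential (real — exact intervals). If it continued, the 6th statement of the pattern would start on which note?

Unit = 5 notes; the statements start on B2, E3, A3, moving up a 4th each time.
Continuing: D4 → G4 → C5. Statement 6 starts on C5.

C5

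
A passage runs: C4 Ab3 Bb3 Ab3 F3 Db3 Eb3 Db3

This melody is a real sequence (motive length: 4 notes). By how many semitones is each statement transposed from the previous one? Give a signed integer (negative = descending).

-7

The 4-note cells begin on C4, F3 — each down a 5th from the last.
C4→F3 is 53 − 60 = -7 semitones.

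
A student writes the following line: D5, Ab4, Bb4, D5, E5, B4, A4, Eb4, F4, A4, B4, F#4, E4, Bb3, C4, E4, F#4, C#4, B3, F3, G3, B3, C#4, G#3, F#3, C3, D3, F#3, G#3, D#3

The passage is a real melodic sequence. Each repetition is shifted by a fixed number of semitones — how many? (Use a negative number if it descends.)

The 6-note cells begin on D5, A4, E4, B3, F#3 — each down a 4th from the last.
D5→A4 is 69 − 74 = -5 semitones.

-5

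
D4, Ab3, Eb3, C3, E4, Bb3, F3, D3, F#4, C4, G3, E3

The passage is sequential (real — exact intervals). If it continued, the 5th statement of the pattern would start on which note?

Taking 4-note groups, the heads are D4, E4, F#4: the pattern moves up a 2nd.
Continuing: G#4 → A#4. Statement 5 starts on A#4.

A#4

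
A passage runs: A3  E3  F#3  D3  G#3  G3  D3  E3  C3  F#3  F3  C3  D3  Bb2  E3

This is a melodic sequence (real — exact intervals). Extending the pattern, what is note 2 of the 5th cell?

With 5-note cells, note 2 of each statement runs E3, D3, C3.
Extending down a 2nd: Bb2 → Ab2.

Ab2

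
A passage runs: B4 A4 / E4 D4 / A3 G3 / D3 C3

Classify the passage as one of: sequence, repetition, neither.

sequence

Each 2-note cell is the previous one transposed down a 5th.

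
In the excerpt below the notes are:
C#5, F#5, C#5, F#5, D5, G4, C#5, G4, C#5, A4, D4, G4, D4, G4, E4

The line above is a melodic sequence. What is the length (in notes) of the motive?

5

15 notes total. Splitting into 3 groups of 5:
C#5 F#5 C#5 F#5 D5 | G4 C#5 G4 C#5 A4 | D4 G4 D4 G4 E4
Every group is a transposition down a 4th of the one before; no shorter unit works.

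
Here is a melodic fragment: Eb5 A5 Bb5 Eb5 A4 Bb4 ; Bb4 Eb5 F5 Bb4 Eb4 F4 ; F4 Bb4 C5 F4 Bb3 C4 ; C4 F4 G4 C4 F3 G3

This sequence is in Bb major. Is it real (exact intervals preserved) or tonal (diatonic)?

Every note is diatonic to Bb major.
Cell 1 has +6 semitones from note 1 to 2, but cell 2 has +5 — the interval quality changes while the contour stays the same, which is the hallmark of a tonal sequence.

tonal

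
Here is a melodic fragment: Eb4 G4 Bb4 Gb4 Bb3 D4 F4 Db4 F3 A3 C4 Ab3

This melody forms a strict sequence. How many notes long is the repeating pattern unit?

Try groups of 4 (3 cells in 12 notes):
Eb4 G4 Bb4 Gb4 | Bb3 D4 F4 Db4 | F3 A3 C4 Ab3
Every group is a transposition down a 4th of the one before; no shorter unit works.

4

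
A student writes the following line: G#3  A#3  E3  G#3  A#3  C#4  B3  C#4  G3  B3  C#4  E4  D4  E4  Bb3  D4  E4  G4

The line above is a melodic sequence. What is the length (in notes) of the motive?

There are 18 notes; a 6-note unit gives 3 cells:
G#3 A#3 E3 G#3 A#3 C#4 | B3 C#4 G3 B3 C#4 E4 | D4 E4 Bb3 D4 E4 G4
Each cell is the previous one up a 3rd — so the unit is 6 notes.

6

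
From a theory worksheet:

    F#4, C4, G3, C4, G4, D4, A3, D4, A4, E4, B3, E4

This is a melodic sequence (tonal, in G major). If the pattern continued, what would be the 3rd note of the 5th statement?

Grouping in 4s, the 3rd note of each cell is G3, A3, B3.
Carrying that up a 2nd forward: C4 → D4.

D4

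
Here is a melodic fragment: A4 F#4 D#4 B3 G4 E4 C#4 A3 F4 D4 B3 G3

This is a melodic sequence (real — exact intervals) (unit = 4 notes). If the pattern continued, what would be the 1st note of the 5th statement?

Db4

With 4-note cells, note 1 of each statement runs A4, G4, F4.
Carrying that down a 2nd forward: Eb4 → Db4.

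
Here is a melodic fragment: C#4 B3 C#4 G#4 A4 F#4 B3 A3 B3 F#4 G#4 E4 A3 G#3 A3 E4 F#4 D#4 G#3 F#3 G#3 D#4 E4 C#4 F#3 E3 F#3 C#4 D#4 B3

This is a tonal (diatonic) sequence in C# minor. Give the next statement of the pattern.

The 6-note cells begin on C#4, B3, A3, G#3, F#3 — each down a 2nd from the last.
So cell 6 is E3 D#3 E3 B3 C#4 A3.

E3 D#3 E3 B3 C#4 A3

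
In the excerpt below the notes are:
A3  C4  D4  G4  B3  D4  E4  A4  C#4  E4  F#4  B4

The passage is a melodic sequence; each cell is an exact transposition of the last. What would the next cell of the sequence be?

D#4 F#4 G#4 C#5

Unit = 4 notes; the statements start on A3, B3, C#4, moving up a 2nd each time.
Statement 4 starts on D#4 and keeps the same exact contour: D#4 F#4 G#4 C#5.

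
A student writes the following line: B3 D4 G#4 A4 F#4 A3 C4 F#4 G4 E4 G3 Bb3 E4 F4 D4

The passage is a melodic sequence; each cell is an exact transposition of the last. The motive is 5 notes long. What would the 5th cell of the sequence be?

Unit = 5 notes; the statements start on B3, A3, G3, moving down a 2nd each time.
Extending down a 2nd: F3 → Eb3.
From Eb3 the exact shape gives Eb3 Gb3 C4 Db4 Bb3.

Eb3 Gb3 C4 Db4 Bb3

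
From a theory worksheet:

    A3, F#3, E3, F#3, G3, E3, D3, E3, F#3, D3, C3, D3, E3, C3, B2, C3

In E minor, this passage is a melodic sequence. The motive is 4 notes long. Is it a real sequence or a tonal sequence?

Every note is diatonic to E minor.
Cell 1 has -3 semitones from note 1 to 2, but cell 3 has -4 — the interval quality changes while the contour stays the same, which is the hallmark of a tonal sequence.

tonal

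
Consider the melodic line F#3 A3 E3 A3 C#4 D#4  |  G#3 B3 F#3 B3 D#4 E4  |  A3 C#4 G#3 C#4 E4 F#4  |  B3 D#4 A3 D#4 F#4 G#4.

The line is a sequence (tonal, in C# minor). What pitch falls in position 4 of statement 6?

F#4

The unit is 6 notes. Position-4 pitches of the 4 shown cells: A3, B3, C#4, D#4.
Extending up a 2nd: E4 → F#4.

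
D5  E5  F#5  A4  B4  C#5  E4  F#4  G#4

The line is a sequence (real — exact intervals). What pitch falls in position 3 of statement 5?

The unit is 3 notes. Position-3 pitches of the 3 shown cells: F#5, C#5, G#4.
Carrying that down a 4th forward: D#4 → A#3.

A#3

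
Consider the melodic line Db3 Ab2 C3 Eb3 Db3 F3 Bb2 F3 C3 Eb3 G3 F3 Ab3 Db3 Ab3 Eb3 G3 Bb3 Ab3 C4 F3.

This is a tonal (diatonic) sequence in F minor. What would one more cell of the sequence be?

Unit = 7 notes; the statements start on Db3, F3, Ab3, moving up a 3rd each time.
So cell 4 is C4 G3 Bb3 Db4 C4 Eb4 Ab3.

C4 G3 Bb3 Db4 C4 Eb4 Ab3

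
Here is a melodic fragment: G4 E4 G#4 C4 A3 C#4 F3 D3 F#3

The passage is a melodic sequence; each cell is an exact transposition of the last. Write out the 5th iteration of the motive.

Eb2 C2 E2

Unit = 3 notes; the statements start on G4, C4, F3, moving down a 5th each time.
Carrying on: Bb2 → Eb2.
So cell 5 is Eb2 C2 E2.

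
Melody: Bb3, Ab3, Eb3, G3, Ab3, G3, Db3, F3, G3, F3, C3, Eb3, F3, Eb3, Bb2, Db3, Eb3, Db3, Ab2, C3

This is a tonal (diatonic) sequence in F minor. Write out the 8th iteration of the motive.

Bb2 Ab2 Eb2 G2

With a 4-note motive the entries are Bb3, Ab3, G3, F3, Eb3, each down a 2nd from the previous.
Carrying on: Db3 → C3 → Bb2.
So cell 8 is Bb2 Ab2 Eb2 G2.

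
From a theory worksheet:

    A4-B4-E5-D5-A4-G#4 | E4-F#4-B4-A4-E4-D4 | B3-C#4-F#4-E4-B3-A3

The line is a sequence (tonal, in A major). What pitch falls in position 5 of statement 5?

C#3

With 6-note cells, note 5 of each statement runs A4, E4, B3.
Extending down a 4th: F#3 → C#3.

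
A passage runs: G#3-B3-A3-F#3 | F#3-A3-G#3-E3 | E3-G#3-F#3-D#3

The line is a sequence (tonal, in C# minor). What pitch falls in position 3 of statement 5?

D#3

The unit is 4 notes. Position-3 pitches of the 3 shown cells: A3, G#3, F#3.
Extending down a 2nd: E3 → D#3.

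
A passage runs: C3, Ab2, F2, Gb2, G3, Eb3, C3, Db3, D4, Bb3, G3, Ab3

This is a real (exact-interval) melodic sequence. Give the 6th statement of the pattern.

B5 G5 E5 F5

Taking 4-note groups, the heads are C3, G3, D4: the pattern moves up a 5th.
Carrying on: A4 → E5 → B5.
Statement 6 starts on B5 and keeps the same exact contour: B5 G5 E5 F5.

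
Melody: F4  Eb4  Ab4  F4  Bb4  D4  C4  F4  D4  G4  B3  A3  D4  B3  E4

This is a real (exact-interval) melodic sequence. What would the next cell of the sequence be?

G#3 F#3 B3 G#3 C#4

The 5-note cells begin on F4, D4, B3 — each down a 3rd from the last.
From G#3 the exact shape gives G#3 F#3 B3 G#3 C#4.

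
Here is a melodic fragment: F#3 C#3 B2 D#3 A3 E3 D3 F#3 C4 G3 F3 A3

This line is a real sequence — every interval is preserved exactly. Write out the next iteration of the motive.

With a 4-note motive the entries are F#3, A3, C4, each up a 3rd from the previous.
From Eb4 the exact shape gives Eb4 Bb3 Ab3 C4.

Eb4 Bb3 Ab3 C4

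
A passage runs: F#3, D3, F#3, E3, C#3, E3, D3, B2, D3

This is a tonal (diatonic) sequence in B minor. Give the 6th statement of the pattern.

Unit = 3 notes; the statements start on F#3, E3, D3, moving down a 2nd each time.
Continuing the starts: C#3 → B2 → A2.
Statement 6 starts on A2 and keeps the same diatonic contour: A2 F#2 A2.

A2 F#2 A2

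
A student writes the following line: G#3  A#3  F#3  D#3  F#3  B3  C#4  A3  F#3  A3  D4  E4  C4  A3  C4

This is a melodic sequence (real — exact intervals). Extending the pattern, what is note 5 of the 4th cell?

Eb4

The unit is 5 notes. Position-5 pitches of the 3 shown cells: F#3, A3, C4.
Each moves up a 3rd; the next is Eb4.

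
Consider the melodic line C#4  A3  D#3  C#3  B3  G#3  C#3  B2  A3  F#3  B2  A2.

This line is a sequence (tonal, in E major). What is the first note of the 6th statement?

With a 4-note motive the entries are C#4, B3, A3, each down a 2nd from the previous.
Continuing: G#3 → F#3 → E3. Statement 6 starts on E3.

E3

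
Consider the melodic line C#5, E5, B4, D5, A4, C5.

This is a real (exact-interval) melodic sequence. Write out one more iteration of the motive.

G4 Bb4

Taking 2-note groups, the heads are C#5, B4, A4: the pattern moves down a 2nd.
Statement 4 starts on G4 and keeps the same exact contour: G4 Bb4.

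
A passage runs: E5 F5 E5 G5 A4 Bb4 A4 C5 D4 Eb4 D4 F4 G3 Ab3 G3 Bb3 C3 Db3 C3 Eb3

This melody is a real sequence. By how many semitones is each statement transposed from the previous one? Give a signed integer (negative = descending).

With a 4-note motive the entries are E5, A4, D4, G3, C3, each down a 5th from the previous.
E5→A4 is 69 − 76 = -7 semitones.

-7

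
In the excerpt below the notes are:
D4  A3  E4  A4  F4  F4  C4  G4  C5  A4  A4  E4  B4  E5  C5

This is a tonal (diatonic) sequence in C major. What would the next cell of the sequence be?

C5 G4 D5 G5 E5

Taking 5-note groups, the heads are D4, F4, A4: the pattern moves up a 3rd.
Statement 4 starts on C5 and keeps the same diatonic contour: C5 G4 D5 G5 E5.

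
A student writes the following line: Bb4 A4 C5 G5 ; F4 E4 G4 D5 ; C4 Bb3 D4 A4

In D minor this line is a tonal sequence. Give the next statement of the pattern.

G3 F3 A3 E4

Taking 4-note groups, the heads are Bb4, F4, C4: the pattern moves down a 4th.
From G3 the diatonic shape gives G3 F3 A3 E4.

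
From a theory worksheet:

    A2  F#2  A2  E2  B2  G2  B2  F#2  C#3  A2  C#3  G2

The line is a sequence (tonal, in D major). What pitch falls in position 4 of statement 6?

C#3

The unit is 4 notes. Position-4 pitches of the 3 shown cells: E2, F#2, G2.
Each moves up a 2nd. Continuing: A2 → B2 → C#3.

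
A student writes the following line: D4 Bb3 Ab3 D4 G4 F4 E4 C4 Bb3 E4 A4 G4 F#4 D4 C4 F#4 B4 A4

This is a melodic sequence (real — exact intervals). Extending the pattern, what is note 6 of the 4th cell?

B4

Grouping in 6s, the 6th note of each cell is F4, G4, A4.
Each moves up a 2nd; the next is B4.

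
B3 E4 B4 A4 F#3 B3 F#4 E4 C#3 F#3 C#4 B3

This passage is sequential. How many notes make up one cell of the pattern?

4

There are 12 notes; a 4-note unit gives 3 cells:
B3 E4 B4 A4 | F#3 B3 F#4 E4 | C#3 F#3 C#4 B3
That's a consistent down a 4th shift per cell, and no other grouping gives one.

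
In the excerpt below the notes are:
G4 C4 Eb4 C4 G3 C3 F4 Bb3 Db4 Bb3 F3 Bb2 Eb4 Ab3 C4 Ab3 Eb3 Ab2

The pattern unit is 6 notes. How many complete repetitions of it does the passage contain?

18 notes in groups of 6 gives 18/6 = 3 statements.
Starts: G4, F4, Eb4 — each down a 2nd.

3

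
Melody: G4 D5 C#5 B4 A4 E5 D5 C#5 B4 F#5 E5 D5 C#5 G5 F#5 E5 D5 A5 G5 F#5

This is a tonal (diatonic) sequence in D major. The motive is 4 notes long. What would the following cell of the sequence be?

E5 B5 A5 G5

Unit = 4 notes; the statements start on G4, A4, B4, C#5, D5, moving up a 2nd each time.
From E5 the diatonic shape gives E5 B5 A5 G5.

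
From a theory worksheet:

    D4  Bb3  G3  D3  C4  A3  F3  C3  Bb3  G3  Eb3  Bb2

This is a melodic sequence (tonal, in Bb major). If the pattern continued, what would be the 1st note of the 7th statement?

Eb3

Grouping in 4s, the 1st note of each cell is D4, C4, Bb3.
Each moves down a 2nd. Continuing: A3 → G3 → F3 → Eb3.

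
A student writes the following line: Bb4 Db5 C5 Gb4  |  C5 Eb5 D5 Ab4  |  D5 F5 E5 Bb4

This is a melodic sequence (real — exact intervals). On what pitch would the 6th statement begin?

G#5

The 4-note cells begin on Bb4, C5, D5 — each up a 2nd from the last.
Extending the heads up a 2nd: E5 → F#5 → G#5.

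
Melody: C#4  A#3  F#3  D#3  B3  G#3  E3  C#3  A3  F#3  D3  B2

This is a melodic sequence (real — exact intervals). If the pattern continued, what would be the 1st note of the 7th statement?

Db3

With 4-note cells, note 1 of each statement runs C#4, B3, A3.
Extending down a 2nd: G3 → F3 → Eb3 → Db3.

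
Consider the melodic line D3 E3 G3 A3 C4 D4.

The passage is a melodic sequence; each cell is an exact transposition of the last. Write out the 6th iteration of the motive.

Unit = 2 notes; the statements start on D3, G3, C4, moving up a 4th each time.
Continuing the starts: F4 → Bb4 → Eb5.
From Eb5 the exact shape gives Eb5 F5.

Eb5 F5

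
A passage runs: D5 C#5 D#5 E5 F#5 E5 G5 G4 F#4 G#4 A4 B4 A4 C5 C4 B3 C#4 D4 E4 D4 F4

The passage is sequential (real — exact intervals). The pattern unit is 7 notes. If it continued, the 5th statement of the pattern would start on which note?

The 7-note cells begin on D5, G4, C4 — each down a 5th from the last.
Extending the heads down a 5th: F3 → Bb2.

Bb2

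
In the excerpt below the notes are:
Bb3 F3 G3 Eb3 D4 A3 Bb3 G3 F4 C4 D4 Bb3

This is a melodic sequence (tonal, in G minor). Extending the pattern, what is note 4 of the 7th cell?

Grouping in 4s, the 4th note of each cell is Eb3, G3, Bb3.
Carrying that up a 3rd forward: D4 → F4 → A4 → C5.

C5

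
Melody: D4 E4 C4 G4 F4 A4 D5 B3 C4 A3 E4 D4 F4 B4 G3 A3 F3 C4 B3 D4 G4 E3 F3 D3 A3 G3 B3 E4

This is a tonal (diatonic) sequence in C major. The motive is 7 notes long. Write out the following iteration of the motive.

C3 D3 B2 F3 E3 G3 C4

Taking 7-note groups, the heads are D4, B3, G3, E3: the pattern moves down a 3rd.
So cell 5 is C3 D3 B2 F3 E3 G3 C4.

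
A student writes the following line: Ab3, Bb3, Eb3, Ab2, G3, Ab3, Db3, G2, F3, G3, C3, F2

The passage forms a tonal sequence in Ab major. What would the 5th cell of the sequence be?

The 4-note cells begin on Ab3, G3, F3 — each down a 2nd from the last.
Carrying on: Eb3 → Db3.
From Db3 the diatonic shape gives Db3 Eb3 Ab2 Db2.

Db3 Eb3 Ab2 Db2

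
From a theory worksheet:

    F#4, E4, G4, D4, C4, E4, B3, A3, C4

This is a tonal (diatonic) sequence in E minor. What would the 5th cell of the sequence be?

E3 D3 F#3

Taking 3-note groups, the heads are F#4, D4, B3: the pattern moves down a 3rd.
Extending down a 3rd: G3 → E3.
From E3 the diatonic shape gives E3 D3 F#3.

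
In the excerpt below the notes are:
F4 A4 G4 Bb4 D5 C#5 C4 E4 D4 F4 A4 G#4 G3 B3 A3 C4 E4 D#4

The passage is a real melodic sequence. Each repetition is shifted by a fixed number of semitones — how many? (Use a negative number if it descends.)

-5

With a 6-note motive the entries are F4, C4, G3, each down a 4th from the previous.
Counting half-steps from F4 to C4: -5.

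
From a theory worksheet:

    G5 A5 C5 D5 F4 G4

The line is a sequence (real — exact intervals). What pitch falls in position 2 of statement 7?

With 2-note cells, note 2 of each statement runs A5, D5, G4.
Carrying that down a 5th forward: C4 → F3 → Bb2 → Eb2.

Eb2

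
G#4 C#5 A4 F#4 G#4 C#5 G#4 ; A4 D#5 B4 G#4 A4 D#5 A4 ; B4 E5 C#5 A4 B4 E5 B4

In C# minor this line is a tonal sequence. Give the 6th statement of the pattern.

Taking 7-note groups, the heads are G#4, A4, B4: the pattern moves up a 2nd.
Extending up a 2nd: C#5 → D#5 → E5.
So cell 6 is E5 A5 F#5 D#5 E5 A5 E5.

E5 A5 F#5 D#5 E5 A5 E5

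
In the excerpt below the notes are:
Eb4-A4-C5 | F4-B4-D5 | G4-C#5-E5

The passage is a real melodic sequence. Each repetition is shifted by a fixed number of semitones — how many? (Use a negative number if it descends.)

2

Taking 3-note groups, the heads are Eb4, F4, G4: the pattern moves up a 2nd.
Eb4→F4 is 65 − 63 = 2 semitones.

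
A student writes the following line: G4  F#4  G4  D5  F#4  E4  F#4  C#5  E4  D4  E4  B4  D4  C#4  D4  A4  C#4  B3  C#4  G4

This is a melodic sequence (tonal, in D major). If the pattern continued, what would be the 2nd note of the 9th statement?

Grouping in 4s, the 2nd note of each cell is F#4, E4, D4, C#4, B3.
Extending down a 2nd: A3 → G3 → F#3 → E3.

E3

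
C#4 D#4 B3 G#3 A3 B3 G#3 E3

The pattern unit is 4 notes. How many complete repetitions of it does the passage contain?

8 notes in groups of 4 gives 8/4 = 2 statements.
Starts: C#4, A3 — each down a 3rd.

2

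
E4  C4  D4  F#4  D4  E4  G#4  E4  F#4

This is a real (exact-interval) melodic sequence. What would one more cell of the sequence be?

A#4 F#4 G#4

The 3-note cells begin on E4, F#4, G#4 — each up a 2nd from the last.
Statement 4 starts on A#4 and keeps the same exact contour: A#4 F#4 G#4.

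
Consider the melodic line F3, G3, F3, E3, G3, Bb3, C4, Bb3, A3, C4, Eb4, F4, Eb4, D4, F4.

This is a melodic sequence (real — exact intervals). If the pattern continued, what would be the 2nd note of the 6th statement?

The unit is 5 notes. Position-2 pitches of the 3 shown cells: G3, C4, F4.
Each moves up a 4th. Continuing: Bb4 → Eb5 → Ab5.

Ab5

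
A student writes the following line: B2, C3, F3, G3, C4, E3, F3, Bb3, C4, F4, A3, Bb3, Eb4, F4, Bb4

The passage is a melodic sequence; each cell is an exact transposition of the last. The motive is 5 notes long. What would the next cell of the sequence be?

D4 Eb4 Ab4 Bb4 Eb5

Taking 5-note groups, the heads are B2, E3, A3: the pattern moves up a 4th.
So cell 4 is D4 Eb4 Ab4 Bb4 Eb5.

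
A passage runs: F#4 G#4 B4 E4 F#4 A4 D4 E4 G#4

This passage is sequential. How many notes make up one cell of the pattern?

3

9 notes total. Splitting into 3 groups of 3:
F#4 G#4 B4 | E4 F#4 A4 | D4 E4 G#4
Each cell is the previous one down a 2nd — so the unit is 3 notes.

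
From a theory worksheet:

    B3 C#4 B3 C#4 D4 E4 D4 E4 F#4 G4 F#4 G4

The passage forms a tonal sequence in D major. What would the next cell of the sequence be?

A4 B4 A4 B4

With a 4-note motive the entries are B3, D4, F#4, each up a 3rd from the previous.
Statement 4 starts on A4 and keeps the same diatonic contour: A4 B4 A4 B4.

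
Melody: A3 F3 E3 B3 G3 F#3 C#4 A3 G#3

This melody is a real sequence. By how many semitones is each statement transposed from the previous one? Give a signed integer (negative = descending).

2

Unit = 3 notes; the statements start on A3, B3, C#4, moving up a 2nd each time.
A3 to B3 spans +2 semitones.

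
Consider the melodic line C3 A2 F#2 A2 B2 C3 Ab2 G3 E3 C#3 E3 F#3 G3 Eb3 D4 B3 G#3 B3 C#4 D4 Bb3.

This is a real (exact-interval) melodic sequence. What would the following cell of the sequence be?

Unit = 7 notes; the statements start on C3, G3, D4, moving up a 5th each time.
From A4 the exact shape gives A4 F#4 D#4 F#4 G#4 A4 F4.

A4 F#4 D#4 F#4 G#4 A4 F4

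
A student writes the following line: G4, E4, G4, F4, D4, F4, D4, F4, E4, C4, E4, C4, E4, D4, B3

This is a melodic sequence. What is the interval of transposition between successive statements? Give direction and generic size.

Unit = 5 notes; the statements start on G4, F4, E4, moving down a 2nd each time.
G4 to F4 is down a 2nd.

down a 2nd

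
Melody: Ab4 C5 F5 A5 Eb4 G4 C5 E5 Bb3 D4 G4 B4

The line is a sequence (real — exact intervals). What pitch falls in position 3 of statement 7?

B2

Grouping in 4s, the 3rd note of each cell is F5, C5, G4.
Each moves down a 4th. Continuing: D4 → A3 → E3 → B2.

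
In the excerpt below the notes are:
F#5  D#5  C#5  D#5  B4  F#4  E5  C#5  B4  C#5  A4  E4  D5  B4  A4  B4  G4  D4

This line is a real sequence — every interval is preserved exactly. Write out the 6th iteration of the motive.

Unit = 6 notes; the statements start on F#5, E5, D5, moving down a 2nd each time.
Extending down a 2nd: C5 → Bb4 → Ab4.
From Ab4 the exact shape gives Ab4 F4 Eb4 F4 Db4 Ab3.

Ab4 F4 Eb4 F4 Db4 Ab3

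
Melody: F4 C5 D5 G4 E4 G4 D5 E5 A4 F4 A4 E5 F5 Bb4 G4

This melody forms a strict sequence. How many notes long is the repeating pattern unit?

Try groups of 5 (3 cells in 15 notes):
F4 C5 D5 G4 E4 | G4 D5 E5 A4 F4 | A4 E5 F5 Bb4 G4
Every group is a transposition up a 2nd of the one before; no shorter unit works.

5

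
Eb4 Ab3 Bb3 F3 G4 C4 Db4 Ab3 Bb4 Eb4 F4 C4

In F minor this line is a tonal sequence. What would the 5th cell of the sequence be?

With a 4-note motive the entries are Eb4, G4, Bb4, each up a 3rd from the previous.
Carrying on: Db5 → F5.
So cell 5 is F5 Bb4 C5 G4.

F5 Bb4 C5 G4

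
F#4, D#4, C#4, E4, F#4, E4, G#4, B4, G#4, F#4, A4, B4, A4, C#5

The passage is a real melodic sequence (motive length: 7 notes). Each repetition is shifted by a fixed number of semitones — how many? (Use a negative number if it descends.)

5

Taking 7-note groups, the heads are F#4, B4: the pattern moves up a 4th.
F#4→B4 is 71 − 66 = 5 semitones.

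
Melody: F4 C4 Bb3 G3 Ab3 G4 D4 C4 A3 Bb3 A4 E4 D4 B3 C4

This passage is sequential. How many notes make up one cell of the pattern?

15 notes total. Splitting into 3 groups of 5:
F4 C4 Bb3 G3 Ab3 | G4 D4 C4 A3 Bb3 | A4 E4 D4 B3 C4
Each cell is the previous one up a 2nd — so the unit is 5 notes.

5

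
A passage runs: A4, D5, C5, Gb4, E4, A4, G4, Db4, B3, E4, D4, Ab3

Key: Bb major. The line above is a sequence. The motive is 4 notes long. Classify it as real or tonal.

real

Each cell has the same semitone pattern (5, -2, -6) — intervals are preserved exactly.
And Gb4 lies outside Bb major, so the sequence is real rather than tonal.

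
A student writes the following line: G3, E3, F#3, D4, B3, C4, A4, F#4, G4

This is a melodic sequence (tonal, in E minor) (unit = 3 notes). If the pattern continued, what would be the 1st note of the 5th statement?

B5

The unit is 3 notes. Position-1 pitches of the 3 shown cells: G3, D4, A4.
Each moves up a 5th. Continuing: E5 → B5.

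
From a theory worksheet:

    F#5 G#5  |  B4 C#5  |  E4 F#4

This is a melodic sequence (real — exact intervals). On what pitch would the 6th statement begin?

The 2-note cells begin on F#5, B4, E4 — each down a 5th from the last.
Extending the heads down a 5th: A3 → D3 → G2.

G2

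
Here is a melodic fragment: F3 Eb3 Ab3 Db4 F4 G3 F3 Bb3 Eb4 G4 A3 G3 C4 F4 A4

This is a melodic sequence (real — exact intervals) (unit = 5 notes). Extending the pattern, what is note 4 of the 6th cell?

Grouping in 5s, the 4th note of each cell is Db4, Eb4, F4.
Carrying that up a 2nd forward: G4 → A4 → B4.

B4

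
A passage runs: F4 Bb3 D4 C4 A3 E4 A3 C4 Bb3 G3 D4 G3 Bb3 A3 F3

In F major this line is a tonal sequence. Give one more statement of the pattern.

The 5-note cells begin on F4, E4, D4 — each down a 2nd from the last.
So cell 4 is C4 F3 A3 G3 E3.

C4 F3 A3 G3 E3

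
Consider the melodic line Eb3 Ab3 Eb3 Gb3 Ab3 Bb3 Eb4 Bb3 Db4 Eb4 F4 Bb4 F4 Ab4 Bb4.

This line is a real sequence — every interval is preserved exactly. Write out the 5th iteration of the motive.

Unit = 5 notes; the statements start on Eb3, Bb3, F4, moving up a 5th each time.
Continuing the starts: C5 → G5.
From G5 the exact shape gives G5 C6 G5 Bb5 C6.

G5 C6 G5 Bb5 C6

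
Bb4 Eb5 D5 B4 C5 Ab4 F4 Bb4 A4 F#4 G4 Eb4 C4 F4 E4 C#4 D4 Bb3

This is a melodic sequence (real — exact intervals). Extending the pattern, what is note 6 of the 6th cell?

Grouping in 6s, the 6th note of each cell is Ab4, Eb4, Bb3.
Extending down a 4th: F3 → C3 → G2.

G2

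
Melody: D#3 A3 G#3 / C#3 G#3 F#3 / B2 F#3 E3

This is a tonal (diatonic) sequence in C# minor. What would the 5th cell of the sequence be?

Taking 3-note groups, the heads are D#3, C#3, B2: the pattern moves down a 2nd.
Extending down a 2nd: A2 → G#2.
From G#2 the diatonic shape gives G#2 D#3 C#3.

G#2 D#3 C#3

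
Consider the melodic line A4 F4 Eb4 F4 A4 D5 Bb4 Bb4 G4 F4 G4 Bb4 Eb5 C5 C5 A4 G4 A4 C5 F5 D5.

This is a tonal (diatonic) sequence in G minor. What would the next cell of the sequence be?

D5 Bb4 A4 Bb4 D5 G5 Eb5

Unit = 7 notes; the statements start on A4, Bb4, C5, moving up a 2nd each time.
Statement 4 starts on D5 and keeps the same diatonic contour: D5 Bb4 A4 Bb4 D5 G5 Eb5.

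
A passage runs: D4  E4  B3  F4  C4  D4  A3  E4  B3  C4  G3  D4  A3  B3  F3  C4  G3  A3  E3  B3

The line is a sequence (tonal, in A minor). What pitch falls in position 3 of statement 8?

B2

The unit is 4 notes. Position-3 pitches of the 5 shown cells: B3, A3, G3, F3, E3.
Carrying that down a 2nd forward: D3 → C3 → B2.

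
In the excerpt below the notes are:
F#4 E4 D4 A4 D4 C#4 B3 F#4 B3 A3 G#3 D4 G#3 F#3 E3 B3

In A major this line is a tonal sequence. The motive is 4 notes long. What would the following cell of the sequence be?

The 4-note cells begin on F#4, D4, B3, G#3 — each down a 3rd from the last.
From E3 the diatonic shape gives E3 D3 C#3 G#3.

E3 D3 C#3 G#3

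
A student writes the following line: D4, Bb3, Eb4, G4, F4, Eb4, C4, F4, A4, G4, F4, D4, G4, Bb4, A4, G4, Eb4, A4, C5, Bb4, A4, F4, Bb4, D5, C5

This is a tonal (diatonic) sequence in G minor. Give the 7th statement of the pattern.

With a 5-note motive the entries are D4, Eb4, F4, G4, A4, each up a 2nd from the previous.
Continuing the starts: Bb4 → C5.
So cell 7 is C5 A4 D5 F5 Eb5.

C5 A4 D5 F5 Eb5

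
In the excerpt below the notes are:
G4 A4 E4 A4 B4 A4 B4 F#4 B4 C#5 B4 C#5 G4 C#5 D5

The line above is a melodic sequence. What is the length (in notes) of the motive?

5

15 notes total. Splitting into 3 groups of 5:
G4 A4 E4 A4 B4 | A4 B4 F#4 B4 C#5 | B4 C#5 G4 C#5 D5
Each cell is the previous one up a 2nd — so the unit is 5 notes.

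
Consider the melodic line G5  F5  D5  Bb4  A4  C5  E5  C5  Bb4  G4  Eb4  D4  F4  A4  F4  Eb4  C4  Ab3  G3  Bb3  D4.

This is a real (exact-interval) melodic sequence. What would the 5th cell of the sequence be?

Eb3 Db3 Bb2 Gb2 F2 Ab2 C3

With a 7-note motive the entries are G5, C5, F4, each down a 5th from the previous.
Carrying on: Bb3 → Eb3.
So cell 5 is Eb3 Db3 Bb2 Gb2 F2 Ab2 C3.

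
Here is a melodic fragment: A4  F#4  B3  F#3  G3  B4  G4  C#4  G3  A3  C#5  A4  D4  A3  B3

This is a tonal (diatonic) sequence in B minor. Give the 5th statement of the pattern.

Unit = 5 notes; the statements start on A4, B4, C#5, moving up a 2nd each time.
Carrying on: D5 → E5.
Statement 5 starts on E5 and keeps the same diatonic contour: E5 C#5 F#4 C#4 D4.

E5 C#5 F#4 C#4 D4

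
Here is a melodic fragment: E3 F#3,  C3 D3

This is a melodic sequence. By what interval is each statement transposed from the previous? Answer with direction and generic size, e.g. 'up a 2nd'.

down a 3rd

Unit = 2 notes; the statements start on E3, C3, moving down a 3rd each time.
From E3 to C3: down a 3rd.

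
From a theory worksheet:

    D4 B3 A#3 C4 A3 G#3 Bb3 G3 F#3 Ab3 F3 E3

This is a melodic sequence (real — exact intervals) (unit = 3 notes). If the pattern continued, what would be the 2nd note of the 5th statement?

Eb3

The unit is 3 notes. Position-2 pitches of the 4 shown cells: B3, A3, G3, F3.
From F3, down a 2nd gives Eb3.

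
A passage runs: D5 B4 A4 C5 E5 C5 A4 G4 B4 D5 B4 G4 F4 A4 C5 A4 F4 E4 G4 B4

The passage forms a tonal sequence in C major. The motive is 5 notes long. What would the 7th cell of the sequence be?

Unit = 5 notes; the statements start on D5, C5, B4, A4, moving down a 2nd each time.
Carrying on: G4 → F4 → E4.
So cell 7 is E4 C4 B3 D4 F4.

E4 C4 B3 D4 F4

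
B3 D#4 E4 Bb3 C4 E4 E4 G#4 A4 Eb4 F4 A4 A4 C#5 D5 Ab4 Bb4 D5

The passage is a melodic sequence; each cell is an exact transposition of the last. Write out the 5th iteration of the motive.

The 6-note cells begin on B3, E4, A4 — each up a 4th from the last.
Continuing the starts: D5 → G5.
So cell 5 is G5 B5 C6 Gb5 Ab5 C6.

G5 B5 C6 Gb5 Ab5 C6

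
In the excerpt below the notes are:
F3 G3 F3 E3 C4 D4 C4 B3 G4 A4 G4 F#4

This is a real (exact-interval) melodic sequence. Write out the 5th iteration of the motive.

With a 4-note motive the entries are F3, C4, G4, each up a 5th from the previous.
Continuing the starts: D5 → A5.
Statement 5 starts on A5 and keeps the same exact contour: A5 B5 A5 G#5.

A5 B5 A5 G#5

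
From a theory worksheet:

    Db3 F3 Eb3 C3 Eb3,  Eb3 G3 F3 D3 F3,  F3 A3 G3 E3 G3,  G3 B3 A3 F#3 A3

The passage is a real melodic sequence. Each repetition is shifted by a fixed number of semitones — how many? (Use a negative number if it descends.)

The 5-note cells begin on Db3, Eb3, F3, G3 — each up a 2nd from the last.
Db3→Eb3 is 51 − 49 = 2 semitones.

2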